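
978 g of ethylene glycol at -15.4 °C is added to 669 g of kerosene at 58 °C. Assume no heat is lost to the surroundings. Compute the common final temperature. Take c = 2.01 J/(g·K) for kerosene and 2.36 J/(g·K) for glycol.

T_f ≈ 11.6 °C

Set heat shed by the hot body equal to heat absorbed by the cold body:
669·2.01·(58 − T) = 978·2.36·(T − (-15.4))
1344.7(58 − T) = 2308.1(T − (-15.4))
3652.8 T = 42448  ⇒  T ≈ 11.62 °C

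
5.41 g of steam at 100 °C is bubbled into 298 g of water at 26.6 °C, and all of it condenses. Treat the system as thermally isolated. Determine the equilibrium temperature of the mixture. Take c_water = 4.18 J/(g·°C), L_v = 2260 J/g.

T_f ≈ 37.5 °C

Setting the total heat transfer to zero:
steam→water at 100 °C releases m L_v = 5.41·2260 = 12227
  condensed water 100 °C→T: 22.61(T − 100)
  water warms: 298·4.18·(T − 26.6) = 1245.6(T − 26.6)
1268.3 T = 12227 + 2261.4 + 33134 = 47622
T ≈ 37.55 °C — below 100 °C, confirming all the steam condensed.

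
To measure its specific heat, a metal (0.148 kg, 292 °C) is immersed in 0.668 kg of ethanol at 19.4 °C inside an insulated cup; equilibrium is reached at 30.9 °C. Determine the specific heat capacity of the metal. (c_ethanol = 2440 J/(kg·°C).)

Setting the total heat transfer to zero:
0.148·c·(30.9 − 292) + 0.668·2440·(30.9 − 19.4) = 0
-38.64 c = -18744
c = -18744/-38.64 ≈ 485.1 J/(kg·°C)

c ≈ 485 J/(kg·°C)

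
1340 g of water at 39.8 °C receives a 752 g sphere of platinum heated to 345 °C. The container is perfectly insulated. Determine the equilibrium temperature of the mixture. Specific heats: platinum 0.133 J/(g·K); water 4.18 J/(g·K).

T_f ≈ 45.2 °C

Setting the total heat transfer to zero:
752*0.133*(T − 345) + 1340*4.18*(T − 39.8) = 0
5701.2 T = 257433
T = 257433/5701.2 ≈ 45.15 °C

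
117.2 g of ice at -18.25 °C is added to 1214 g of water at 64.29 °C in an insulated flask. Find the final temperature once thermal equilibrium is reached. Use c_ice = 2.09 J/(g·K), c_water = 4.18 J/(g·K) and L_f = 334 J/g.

T_f ≈ 50.8 °C

Setting the total heat transfer to zero:
warm ice to 0 °C: 117.2·2.09·(0 − (-18.25)) = 4470.3
  latent heat to melt: 117.2·334 = 39145
  meltwater 0→T: 117.2·4.18·T = 489.9 T
  water cools: 1214·4.18·(T − 64.29) = 5074.5(T − 64.29)
5564.4 T = 326241 − 43615 = 282626
T ≈ 50.79 °C — above 0 °C, consistent with complete melting.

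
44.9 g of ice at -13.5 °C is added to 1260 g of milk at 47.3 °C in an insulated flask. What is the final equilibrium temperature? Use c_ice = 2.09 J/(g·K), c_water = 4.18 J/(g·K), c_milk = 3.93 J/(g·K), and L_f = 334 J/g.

T_f ≈ 42.4 °C

Net heat exchanged in the isolated system is zero:
ice -13.5→0 °C: 44.9·2.09·13.5 = 1266.9; latent heat to melt: 44.9·334 = 14997; warm the meltwater: 187.68 T; milk cools: 1260·3.93·(T − 47.3) = 4951.8(T − 47.3)
5139.5 T = 234220 − 16263 = 217957
T ≈ 42.41 °C — above 0 °C, consistent with complete melting.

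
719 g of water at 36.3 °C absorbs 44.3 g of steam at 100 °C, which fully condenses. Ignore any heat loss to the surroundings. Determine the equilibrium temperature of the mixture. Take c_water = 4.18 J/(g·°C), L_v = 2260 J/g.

T_f ≈ 71.4 °C

Let T be the final temperature. ΣQ_i = 0:
condense steam: −44.3·2260 = −100118
  condensate cools 100→T: 44.3·4.18·(T − 100) = 185.17(T − 100)
  water warms: 719·4.18·(T − 36.3) = 3005.4(T − 36.3)
3190.6 T = 100118 + 18517 + 109097 = 227732
T ≈ 71.38 °C (< 100 °C, so full condensation is consistent).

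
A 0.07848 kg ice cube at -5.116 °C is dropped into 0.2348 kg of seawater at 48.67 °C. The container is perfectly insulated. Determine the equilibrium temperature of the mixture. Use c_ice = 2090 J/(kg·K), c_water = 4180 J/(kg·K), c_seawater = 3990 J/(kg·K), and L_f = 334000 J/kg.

Conservation of energy gives ΣQ = 0:
ice -5.116→0 °C: 0.07848×2090×5.116 = 839.14
  melt ice: 0.07848×334000 = 26212
  warm the meltwater: 328.05 T
  seawater cools: 0.2348×3990×(T − 48.67) = 936.85(T − 48.67)
1264.9 T = 45597 − 27051 = 18545
T ≈ 14.66 °C (positive, so assuming full melt was valid).

T_f ≈ 14.7 °C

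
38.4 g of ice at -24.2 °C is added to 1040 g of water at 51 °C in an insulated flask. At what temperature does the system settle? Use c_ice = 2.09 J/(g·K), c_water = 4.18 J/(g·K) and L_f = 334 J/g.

Energy conservation, ΣQ = 0:
warm ice to 0 °C: 38.4·2.09·(0 − (-24.2)) = 1942.2
  latent heat to melt: 38.4·334 = 12826
  warm the meltwater: 160.51 T
  water cools: 1040·4.18·(T − 51) = 4347.2(T − 51)
4507.7 T = 221707 − 14768 = 206939
T ≈ 45.91 °C — above 0 °C, consistent with complete melting.

T_f ≈ 45.9 °C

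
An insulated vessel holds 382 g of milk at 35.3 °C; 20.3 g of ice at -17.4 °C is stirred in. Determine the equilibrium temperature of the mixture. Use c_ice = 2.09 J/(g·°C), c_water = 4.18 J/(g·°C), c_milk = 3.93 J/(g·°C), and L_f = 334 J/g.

Conservation of energy gives ΣQ = 0:
warm ice to 0 °C: 20.3×2.09×(0 − (-17.4)) = 738.23; latent heat to melt: 20.3×334 = 6780.2; meltwater 0→T: 20.3×4.18×T = 84.85 T; milk cools: 382×3.93×(T − 35.3) = 1501.3(T − 35.3)
1586.1 T = 52994 − 7518.4 = 45476
T ≈ 28.67 °C. Since T > 0 °C, the all-ice-melts assumption holds.

T_f ≈ 28.7 °C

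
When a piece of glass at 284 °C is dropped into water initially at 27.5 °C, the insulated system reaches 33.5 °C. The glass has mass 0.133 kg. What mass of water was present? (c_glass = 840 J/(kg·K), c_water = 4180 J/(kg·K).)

|Q_glass| = |Q_water|:
0.133×840×(284 − 33.5) = m×4180×(33.5 − 27.5)
25080 m = 27986  ⇒  m ≈ 1.116 kg

m ≈ 1.12 kg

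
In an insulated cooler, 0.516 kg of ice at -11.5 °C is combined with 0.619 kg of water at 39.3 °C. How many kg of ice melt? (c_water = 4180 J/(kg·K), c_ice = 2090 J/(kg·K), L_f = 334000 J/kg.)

Cooling the water to 0 °C releases 0.619·4180·39.3 = 101686 J.
Of that, 0.516·2090·11.5 = 12402 J goes to bring the ice to 0 °C, leaving 89284 J.
Fully melting the ice requires m_ice L_f = 0.516·334000 = 172344 J.
Since 89284 < 172344 J, not all the ice melts; equilibrium is at 0 °C.
m_melt = 89284 / L_f = 0.2673 kg.

m_melted ≈ 0.267 kg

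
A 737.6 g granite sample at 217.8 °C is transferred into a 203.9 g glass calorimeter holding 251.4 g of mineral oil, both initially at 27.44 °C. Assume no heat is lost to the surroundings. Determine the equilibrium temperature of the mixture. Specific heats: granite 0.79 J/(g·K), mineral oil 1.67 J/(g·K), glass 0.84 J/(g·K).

T_f ≈ 121.9 °C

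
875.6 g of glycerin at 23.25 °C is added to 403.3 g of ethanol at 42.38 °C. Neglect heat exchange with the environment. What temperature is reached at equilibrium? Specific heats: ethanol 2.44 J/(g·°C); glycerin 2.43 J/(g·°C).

T_f ≈ 29.3 °C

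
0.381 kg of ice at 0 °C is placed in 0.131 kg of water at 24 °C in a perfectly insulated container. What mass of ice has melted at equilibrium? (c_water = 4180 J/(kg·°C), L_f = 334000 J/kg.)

m_melted ≈ 0.0393 kg

Water can give up m c ΔT = 0.131×4180×24 = 13142 J before reaching 0 °C.
Melting all 0.381 kg of ice would need 0.381×334000 = 127254 J.
That's not enough to melt it all — equilibrium is at 0 °C with ice remaining.
Mass melted = 13142/334000 ≈ 0.03935 kg.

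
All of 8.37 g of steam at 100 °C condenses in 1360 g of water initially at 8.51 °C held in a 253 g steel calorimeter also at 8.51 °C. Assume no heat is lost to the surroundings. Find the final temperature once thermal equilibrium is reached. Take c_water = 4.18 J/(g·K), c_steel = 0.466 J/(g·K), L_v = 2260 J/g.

T_f ≈ 12.3 °C

Net heat exchanged in the isolated system is zero:
latent heat released on condensation: 8.37×2260 = 18916
  condensed water 100 °C→T: 34.99(T − 100)
  water warms: 1360×4.18×(T − 8.51) = 5684.8(T − 8.51)
  steel cup: 253×0.466×(T − 8.51) = 117.9(T − 8.51)
5837.7 T = 18916 + 3498.7 + 49381 = 71796
T ≈ 12.30 °C (< 100 °C, so full condensation is consistent).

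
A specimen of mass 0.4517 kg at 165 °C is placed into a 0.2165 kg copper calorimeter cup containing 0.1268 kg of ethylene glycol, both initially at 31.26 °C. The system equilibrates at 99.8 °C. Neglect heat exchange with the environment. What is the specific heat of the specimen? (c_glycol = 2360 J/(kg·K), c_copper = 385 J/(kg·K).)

c ≈ 890 J/(kg·K)

Taking heat into each body as positive, Σ m c ΔT = 0:
0.4517·c·(99.8 − 165) + 0.1268·2360·(99.8 − 31.26) + 0.2165·385·(99.8 − 31.26) = 0
-29.45 c = -26223
c = -26223/-29.45 ≈ 890.4 J/(kg·K)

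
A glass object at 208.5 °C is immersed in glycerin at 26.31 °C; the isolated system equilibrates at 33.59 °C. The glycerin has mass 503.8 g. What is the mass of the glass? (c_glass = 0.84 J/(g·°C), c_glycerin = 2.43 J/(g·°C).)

m ≈ 60.7 g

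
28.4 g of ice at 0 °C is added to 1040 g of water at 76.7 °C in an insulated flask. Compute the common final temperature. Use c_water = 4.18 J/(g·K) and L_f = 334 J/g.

T_f ≈ 72.5 °C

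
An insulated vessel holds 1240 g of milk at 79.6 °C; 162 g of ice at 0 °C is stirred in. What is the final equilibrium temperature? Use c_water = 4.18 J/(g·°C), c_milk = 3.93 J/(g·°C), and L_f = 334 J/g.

Energy conservation, ΣQ = 0:
latent heat to melt: 162·334 = 54108
  meltwater 0→T: 162·4.18·T = 677.16 T
  milk cools: 1240·3.93·(T − 79.6) = 4873.2(T − 79.6)
5550.4 T = 387907 − 54108 = 333799
T ≈ 60.14 °C (positive, so assuming full melt was valid).

T_f ≈ 60.1 °C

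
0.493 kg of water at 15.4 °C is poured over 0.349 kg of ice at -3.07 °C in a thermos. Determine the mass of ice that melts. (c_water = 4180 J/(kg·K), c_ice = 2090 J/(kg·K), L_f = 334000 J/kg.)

m_melted ≈ 0.0883 kg

Water can give up m c ΔT = 0.493·4180·15.4 = 31735 J before reaching 0 °C.
Warming the ice to 0 °C takes 0.349·2090·3.07 = 2239.3 J, leaving 29496 J for melting.
To melt every bit of ice: 0.349·334000 = 116566 J.
Since 29496 < 116566 J, not all the ice melts; equilibrium is at 0 °C.
m_melted·334000 = 29496  ⇒  m_melted ≈ 0.08831 kg.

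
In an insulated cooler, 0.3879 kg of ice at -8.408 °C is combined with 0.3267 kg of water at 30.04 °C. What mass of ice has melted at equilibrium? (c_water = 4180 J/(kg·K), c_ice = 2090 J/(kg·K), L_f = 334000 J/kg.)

m_melted ≈ 0.102 kg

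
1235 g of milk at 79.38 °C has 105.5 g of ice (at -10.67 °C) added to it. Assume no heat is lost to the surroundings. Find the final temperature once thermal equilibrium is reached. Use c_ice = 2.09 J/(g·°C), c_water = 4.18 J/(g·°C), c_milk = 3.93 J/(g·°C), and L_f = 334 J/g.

T_f ≈ 65.7 °C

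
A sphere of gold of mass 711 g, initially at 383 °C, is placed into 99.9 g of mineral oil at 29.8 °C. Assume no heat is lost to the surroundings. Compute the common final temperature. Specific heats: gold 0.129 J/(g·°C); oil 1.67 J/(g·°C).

T_f ≈ 155.1 °C

T_f is the heat-capacity-weighted average of the initial temperatures:
T_f = (91.72*383 + 166.83*29.8) / (91.72 + 166.83)
    = 40100 / 258.55 ≈ 155.09 °C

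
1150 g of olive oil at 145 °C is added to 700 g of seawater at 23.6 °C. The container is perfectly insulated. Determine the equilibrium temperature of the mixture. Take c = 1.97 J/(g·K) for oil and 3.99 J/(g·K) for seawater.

T_f ≈ 78.0 °C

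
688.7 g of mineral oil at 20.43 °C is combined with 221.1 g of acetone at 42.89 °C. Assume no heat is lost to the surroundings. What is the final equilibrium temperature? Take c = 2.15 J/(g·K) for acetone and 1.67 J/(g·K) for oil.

T_f ≈ 27.0 °C

Taking heat into each body as positive, Σ m c ΔT = 0:
221.1*2.15*(T − 42.89) + 688.7*1.67*(T − 20.43) = 0
475.36(T − 42.89) + 1150.1(T − 20.43) = 0
1625.5 T = 43886
T = 43886 / 1625.5 = 27 °C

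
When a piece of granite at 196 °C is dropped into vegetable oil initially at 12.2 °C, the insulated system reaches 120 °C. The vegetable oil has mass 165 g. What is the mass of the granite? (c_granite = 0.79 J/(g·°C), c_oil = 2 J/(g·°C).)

m ≈ 593 g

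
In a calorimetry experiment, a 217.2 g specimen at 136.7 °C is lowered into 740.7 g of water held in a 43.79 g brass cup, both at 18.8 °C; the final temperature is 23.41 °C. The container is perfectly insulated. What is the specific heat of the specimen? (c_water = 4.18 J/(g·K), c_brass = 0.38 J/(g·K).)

c ≈ 0.583 J/(g·K)

Heat gained plus heat lost sum to zero:
217.2·c·(23.41 − 136.7) + 740.7·4.18·(23.41 − 18.8) + 43.79·0.38·(23.41 − 18.8) = 0
-24607 c = -14350
c = -14350/-24607 ≈ 0.5832 J/(g·K)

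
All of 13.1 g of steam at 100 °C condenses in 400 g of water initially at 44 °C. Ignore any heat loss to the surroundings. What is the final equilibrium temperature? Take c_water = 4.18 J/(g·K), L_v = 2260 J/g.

Taking heat into each body as positive, Σ m c ΔT = 0:
latent heat released on condensation: 13.1×2260 = 29606
  condensed water 100 °C→T: 54.76(T − 100)
  original water: 1672(T − 44)
1726.8 T = 29606 + 5475.8 + 73568 = 108650
T ≈ 62.92 °C, under the boiling point, so the assumption holds.

T_f ≈ 62.9 °C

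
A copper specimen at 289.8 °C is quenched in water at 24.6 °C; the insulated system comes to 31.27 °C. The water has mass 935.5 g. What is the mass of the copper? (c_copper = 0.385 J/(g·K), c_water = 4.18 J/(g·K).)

m ≈ 262 g

Heat lost by the copper = heat gained by the water:
m·0.385·(289.8 − 31.27) = 935.5·4.18·(31.27 − 24.6)
99.53 m = 26082  ⇒  m ≈ 262 g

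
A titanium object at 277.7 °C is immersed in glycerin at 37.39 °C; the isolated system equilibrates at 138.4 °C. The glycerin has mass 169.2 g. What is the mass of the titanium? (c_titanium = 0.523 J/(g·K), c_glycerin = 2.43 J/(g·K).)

m ≈ 570 g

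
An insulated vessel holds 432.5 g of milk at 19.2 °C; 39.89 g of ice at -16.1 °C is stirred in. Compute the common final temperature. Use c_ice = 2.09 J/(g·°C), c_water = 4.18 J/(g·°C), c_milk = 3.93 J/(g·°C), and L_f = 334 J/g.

Conservation of energy gives ΣQ = 0:
ice -16.1→0 °C: 39.89×2.09×16.1 = 1342.3
  latent heat to melt: 39.89×334 = 13323
  warm the meltwater: 166.74 T
  milk cools: 432.5×3.93×(T − 19.2) = 1699.7(T − 19.2)
1866.5 T = 32635 − 14666 = 17969
T ≈ 9.63 °C. Since T > 0 °C, the all-ice-melts assumption holds.

T_f ≈ 9.6 °C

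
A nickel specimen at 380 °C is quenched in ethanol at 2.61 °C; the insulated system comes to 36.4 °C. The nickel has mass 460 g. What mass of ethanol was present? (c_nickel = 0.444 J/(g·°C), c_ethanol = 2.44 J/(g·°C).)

m ≈ 851 g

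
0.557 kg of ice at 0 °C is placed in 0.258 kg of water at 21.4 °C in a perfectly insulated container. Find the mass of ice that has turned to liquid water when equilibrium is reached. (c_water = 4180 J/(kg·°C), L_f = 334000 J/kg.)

Heat available from the water dropping to 0 °C: 0.258·4180·21.4 = 23079 J.
Fully melting the ice requires m_ice L_f = 0.557·334000 = 186038 J.
That's not enough to melt it all — equilibrium is at 0 °C with ice remaining.
m_melt = 23079 / L_f = 0.0691 kg.

m_melted ≈ 0.0691 kg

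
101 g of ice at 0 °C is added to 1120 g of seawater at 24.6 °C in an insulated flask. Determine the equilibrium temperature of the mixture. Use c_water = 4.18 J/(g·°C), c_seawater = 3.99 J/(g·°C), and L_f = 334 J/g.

Conservation of energy gives ΣQ = 0:
fusion: m_ice L_f = 101·334 = 33734; meltwater 0→T: 101·4.18·T = 422.18 T; seawater cools: 1120·3.99·(T − 24.6) = 4468.8(T − 24.6)
4891 T = 109932 − 33734 = 76198
T ≈ 15.58 °C — above 0 °C, consistent with complete melting.

T_f ≈ 15.6 °C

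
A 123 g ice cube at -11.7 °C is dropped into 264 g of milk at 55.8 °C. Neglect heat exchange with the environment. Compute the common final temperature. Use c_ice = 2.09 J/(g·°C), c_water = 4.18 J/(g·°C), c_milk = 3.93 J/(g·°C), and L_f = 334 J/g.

Energy conservation, ΣQ = 0:
warm ice to 0 °C: 123·2.09·(0 − (-11.7)) = 3007.7; latent heat to melt: 123·334 = 41082; warm the meltwater: 514.14 T; milk cools: 264·3.93·(T − 55.8) = 1037.5(T − 55.8)
1551.7 T = 57894 − 44090 = 13804
T ≈ 8.90 °C. Since T > 0 °C, the all-ice-melts assumption holds.

T_f ≈ 8.9 °C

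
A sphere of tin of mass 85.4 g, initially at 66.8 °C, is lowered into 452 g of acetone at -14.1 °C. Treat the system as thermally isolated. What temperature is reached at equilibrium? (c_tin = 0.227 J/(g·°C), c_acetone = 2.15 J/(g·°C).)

Heat lost by the tin equals heat gained by the acetone:
85.4*0.227*(66.8 − T) = 452*2.15*(T − (-14.1))
19.39(66.8 − T) = 971.8(T − (-14.1))
991.19 T = -12407  ⇒  T ≈ -12.52 °C

T_f ≈ -12.5 °C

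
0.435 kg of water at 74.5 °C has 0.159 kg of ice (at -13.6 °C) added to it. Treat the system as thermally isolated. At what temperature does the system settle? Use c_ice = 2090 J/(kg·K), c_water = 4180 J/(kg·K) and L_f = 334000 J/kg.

T_f ≈ 31.3 °C

Sum of m c ΔT and latent-heat terms is zero:
ice -13.6→0 °C: 0.159·2090·13.6 = 4519.4; latent heat to melt: 0.159·334000 = 53106; meltwater 0→T: 0.159·4180·T = 664.62 T; water cools: 0.435·4180·(T − 74.5) = 1818.3(T − 74.5)
2482.9 T = 135463 − 57625 = 77838
T ≈ 31.35 °C. Since T > 0 °C, the all-ice-melts assumption holds.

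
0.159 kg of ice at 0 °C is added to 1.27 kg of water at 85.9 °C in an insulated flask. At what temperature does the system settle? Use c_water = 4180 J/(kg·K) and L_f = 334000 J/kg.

Energy balance with sensible and latent terms:
latent heat to melt: 0.159×334000 = 53106; meltwater 0→T: 0.159×4180×T = 664.62 T; water: 5308.6(T − 85.9)
5973.2 T = 456009 − 53106 = 402903
T ≈ 67.45 °C. Since T > 0 °C, the all-ice-melts assumption holds.

T_f ≈ 67.5 °C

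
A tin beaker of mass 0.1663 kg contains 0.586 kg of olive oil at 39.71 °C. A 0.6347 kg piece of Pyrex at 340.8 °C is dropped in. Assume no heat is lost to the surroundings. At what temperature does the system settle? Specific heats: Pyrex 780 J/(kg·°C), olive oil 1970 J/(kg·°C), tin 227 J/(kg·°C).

Setting the total heat transfer to zero:
0.6347×780×(T − 340.8) + 0.586×1970×(T − 39.71) + 0.1663×227×(T − 39.71) = 0
1687.2 T = 216060
T = 216060/1687.2 ≈ 128.06 °C

T_f ≈ 128.1 °C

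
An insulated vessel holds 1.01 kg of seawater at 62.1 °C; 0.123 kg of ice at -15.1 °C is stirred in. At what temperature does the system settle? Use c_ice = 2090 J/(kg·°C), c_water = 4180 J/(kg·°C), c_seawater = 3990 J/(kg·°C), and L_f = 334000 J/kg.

T_f ≈ 45.2 °C

Net heat exchanged in the isolated system is zero:
ice -15.1→0 °C: 0.123·2090·15.1 = 3881.8
  melt ice: 0.123·334000 = 41082
  meltwater 0→T: 0.123·4180·T = 514.14 T
  seawater: 4029.9(T − 62.1)
4544 T = 250257 − 44964 = 205293
T ≈ 45.18 °C (positive, so assuming full melt was valid).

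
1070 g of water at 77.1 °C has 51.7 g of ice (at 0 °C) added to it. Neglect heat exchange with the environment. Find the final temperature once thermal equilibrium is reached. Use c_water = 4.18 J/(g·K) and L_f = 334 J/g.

Conservation of energy gives ΣQ = 0:
melt ice: 51.7×334 = 17268
  warm the meltwater: 216.11 T
  water: 4472.6(T − 77.1)
4688.7 T = 344837 − 17268 = 327570
T ≈ 69.86 °C. Since T > 0 °C, the all-ice-melts assumption holds.

T_f ≈ 69.9 °C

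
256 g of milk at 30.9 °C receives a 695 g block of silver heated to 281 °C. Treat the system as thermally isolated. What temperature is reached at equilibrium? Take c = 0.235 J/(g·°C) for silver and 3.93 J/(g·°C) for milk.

T_f ≈ 65.8 °C

Setting the total heat transfer to zero:
695×0.235×(T − 281) + 256×3.93×(T − 30.9) = 0
(163.32 + 1006.1) T = 163.32×281 + 1006.1×30.9
T ≈ 65.83 °C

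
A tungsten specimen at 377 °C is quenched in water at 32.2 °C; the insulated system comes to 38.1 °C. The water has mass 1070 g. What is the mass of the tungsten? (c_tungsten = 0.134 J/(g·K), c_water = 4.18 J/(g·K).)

m ≈ 581 g

Taking heat into each body as positive, Σ m c ΔT = 0:
m×0.134×(38.1 − 377) + 1070×4.18×(38.1 − 32.2) = 0
-45.41 m = -26388
m = -26388/-45.41 ≈ 581.1 g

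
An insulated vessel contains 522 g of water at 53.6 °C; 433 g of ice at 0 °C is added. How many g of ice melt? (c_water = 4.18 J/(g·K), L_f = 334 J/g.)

Cooling the water to 0 °C releases 522×4.18×53.6 = 116953 J.
Melting all 433 g of ice would need 433×334 = 144622 J.
That's not enough to melt it all — equilibrium is at 0 °C with ice remaining.
m_melted×334 = 116953  ⇒  m_melted ≈ 350.2 g.

m_melted ≈ 350 g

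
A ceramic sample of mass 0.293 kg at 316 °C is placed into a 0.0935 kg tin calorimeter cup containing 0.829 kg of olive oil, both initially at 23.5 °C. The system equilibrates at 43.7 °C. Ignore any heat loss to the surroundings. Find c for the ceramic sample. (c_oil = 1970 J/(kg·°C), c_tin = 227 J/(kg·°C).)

c ≈ 419 J/(kg·°C)

Conservation of energy gives ΣQ = 0:
0.293·c·(43.7 − 316) + 0.829·1970·(43.7 − 23.5) + 0.0935·227·(43.7 − 23.5) = 0
-79.78 c = -33418
c = -33418/-79.78 ≈ 418.9 J/(kg·°C)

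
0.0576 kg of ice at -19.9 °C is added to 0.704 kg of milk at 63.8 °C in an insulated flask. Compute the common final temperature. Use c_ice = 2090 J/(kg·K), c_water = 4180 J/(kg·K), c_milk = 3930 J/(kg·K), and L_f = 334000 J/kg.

Energy balance with sensible and latent terms:
ice -19.9→0 °C: 0.0576×2090×19.9 = 2395.6
  latent heat to melt: 0.0576×334000 = 19238
  meltwater 0→T: 0.0576×4180×T = 240.77 T
  milk cools: 0.704×3930×(T − 63.8) = 2766.7(T − 63.8)
3007.5 T = 176517 − 21634 = 154883
T ≈ 51.50 °C (positive, so assuming full melt was valid).

T_f ≈ 51.5 °C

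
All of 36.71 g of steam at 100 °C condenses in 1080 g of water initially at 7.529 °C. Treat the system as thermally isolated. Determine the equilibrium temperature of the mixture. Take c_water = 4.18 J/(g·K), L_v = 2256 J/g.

T_f ≈ 28.3 °C

Setting the total heat transfer to zero:
condense steam: −36.71×2256 = −82818
  condensate cools 100→T: 36.71×4.18×(T − 100) = 153.45(T − 100)
  original water: 4514.4(T − 7.529)
4667.8 T = 82818 + 15345 + 33989 = 132151
T ≈ 28.31 °C, under the boiling point, so the assumption holds.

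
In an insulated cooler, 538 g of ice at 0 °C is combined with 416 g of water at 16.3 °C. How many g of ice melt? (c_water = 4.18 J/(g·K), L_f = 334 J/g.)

Heat available from the water dropping to 0 °C: 416·4.18·16.3 = 28344 J.
To melt every bit of ice: 538·334 = 179692 J.
28344 J < 179692 J, so only part of the ice melts and the system sits at 0 °C.
Mass melted = 28344/334 ≈ 84.86 g.

m_melted ≈ 84.9 g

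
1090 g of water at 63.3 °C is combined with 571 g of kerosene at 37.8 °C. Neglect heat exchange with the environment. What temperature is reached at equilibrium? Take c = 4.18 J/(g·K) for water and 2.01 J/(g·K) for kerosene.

Setting the total heat transfer to zero:
1090×4.18×(T − 63.3) + 571×2.01×(T − 37.8) = 0
4556.2(T − 63.3) + 1147.7(T − 37.8) = 0
5703.9 T = 331791
T ≈ 58.17 °C

T_f ≈ 58.2 °C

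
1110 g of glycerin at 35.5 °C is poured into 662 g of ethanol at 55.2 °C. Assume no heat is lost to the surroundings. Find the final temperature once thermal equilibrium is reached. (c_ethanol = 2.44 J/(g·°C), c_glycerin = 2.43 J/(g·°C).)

Heat gained plus heat lost sum to zero:
662×2.44×(T − 55.2) + 1110×2.43×(T − 35.5) = 0
1615.3(T − 55.2) + 2697.3(T − 35.5) = 0
4312.6 T = 184918
T ≈ 42.88 °C

T_f ≈ 42.9 °C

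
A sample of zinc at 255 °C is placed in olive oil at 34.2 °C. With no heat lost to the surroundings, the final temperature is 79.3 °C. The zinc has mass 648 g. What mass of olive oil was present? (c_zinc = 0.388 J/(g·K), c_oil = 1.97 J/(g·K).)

m ≈ 497 g

|Q_zinc| = |Q_oil|:
648×0.388×(255 − 79.3) = m×1.97×(79.3 − 34.2)
88.85 m = 44175  ⇒  m ≈ 497.2 g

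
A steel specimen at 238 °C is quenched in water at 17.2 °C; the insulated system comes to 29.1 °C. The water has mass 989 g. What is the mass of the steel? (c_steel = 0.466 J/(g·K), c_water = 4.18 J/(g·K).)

Heat gained plus heat lost sum to zero:
m×0.466×(29.1 − 238) + 989×4.18×(29.1 − 17.2) = 0
-97.35 m = -49195
m = -49195/-97.35 ≈ 505.4 g

m ≈ 505 g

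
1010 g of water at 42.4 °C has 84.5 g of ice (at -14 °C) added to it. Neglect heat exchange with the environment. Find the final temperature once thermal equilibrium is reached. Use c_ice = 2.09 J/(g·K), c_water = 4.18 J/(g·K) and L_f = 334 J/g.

T_f ≈ 32.4 °C

Let T be the final temperature. ΣQ_i = 0:
ice -14→0 °C: 84.5×2.09×14 = 2472.5; fusion: m_ice L_f = 84.5×334 = 28223; warm the meltwater: 353.21 T; water: 4221.8(T − 42.4)
4575 T = 179004 − 30695 = 148309
T ≈ 32.42 °C — above 0 °C, consistent with complete melting.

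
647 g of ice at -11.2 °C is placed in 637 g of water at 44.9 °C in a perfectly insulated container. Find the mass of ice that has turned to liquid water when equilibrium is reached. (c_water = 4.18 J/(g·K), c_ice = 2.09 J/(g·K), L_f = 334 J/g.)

Water can give up m c ΔT = 637×4.18×44.9 = 119553 J before reaching 0 °C.
Warming the ice to 0 °C takes 647×2.09×11.2 = 15145 J, leaving 104408 J for melting.
To melt every bit of ice: 647×334 = 216098 J.
That's not enough to melt it all — equilibrium is at 0 °C with ice remaining.
Mass melted = 104408/334 ≈ 312.6 g.

m_melted ≈ 313 g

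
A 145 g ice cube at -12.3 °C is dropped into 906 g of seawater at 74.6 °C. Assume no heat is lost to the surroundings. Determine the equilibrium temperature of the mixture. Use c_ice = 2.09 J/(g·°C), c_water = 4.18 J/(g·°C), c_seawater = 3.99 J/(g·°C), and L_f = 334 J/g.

Conservation of energy gives ΣQ = 0:
ice -12.3→0 °C: 145×2.09×12.3 = 3727.5
  melt ice: 145×334 = 48430
  warm the meltwater: 606.1 T
  seawater cools: 906×3.99×(T − 74.6) = 3614.9(T − 74.6)
4221 T = 269675 − 52158 = 217517
T ≈ 51.53 °C (positive, so assuming full melt was valid).

T_f ≈ 51.5 °C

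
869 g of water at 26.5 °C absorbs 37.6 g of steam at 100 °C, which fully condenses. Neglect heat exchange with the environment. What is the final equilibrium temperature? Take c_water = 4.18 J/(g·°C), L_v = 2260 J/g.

Setting the total heat transfer to zero:
condense steam: −37.6·2260 = −84976
  condensed water 100 °C→T: 157.17(T − 100)
  water warms: 869·4.18·(T − 26.5) = 3632.4(T − 26.5)
3789.6 T = 84976 + 15717 + 96259 = 196952
T ≈ 51.97 °C (< 100 °C, so full condensation is consistent).

T_f ≈ 52.0 °C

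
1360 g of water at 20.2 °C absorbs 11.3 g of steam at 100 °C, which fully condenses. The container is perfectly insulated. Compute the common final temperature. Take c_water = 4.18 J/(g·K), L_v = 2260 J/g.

T_f ≈ 25.3 °C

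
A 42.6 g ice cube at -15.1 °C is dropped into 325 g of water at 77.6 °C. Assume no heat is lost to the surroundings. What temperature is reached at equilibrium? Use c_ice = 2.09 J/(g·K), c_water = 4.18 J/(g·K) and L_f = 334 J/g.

T_f ≈ 58.5 °C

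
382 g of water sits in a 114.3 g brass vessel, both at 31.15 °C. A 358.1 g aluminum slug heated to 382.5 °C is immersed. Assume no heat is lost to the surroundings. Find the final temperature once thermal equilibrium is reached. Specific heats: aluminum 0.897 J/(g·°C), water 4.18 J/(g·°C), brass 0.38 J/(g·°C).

T_f ≈ 88.7 °C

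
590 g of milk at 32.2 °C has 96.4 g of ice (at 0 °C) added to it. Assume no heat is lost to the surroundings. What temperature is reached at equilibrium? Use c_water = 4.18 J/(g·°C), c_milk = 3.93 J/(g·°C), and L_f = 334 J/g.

T_f ≈ 15.6 °C

Energy conservation, ΣQ = 0:
melt ice: 96.4×334 = 32198; warm the meltwater: 402.95 T; milk cools: 590×3.93×(T − 32.2) = 2318.7(T − 32.2)
2721.7 T = 74662 − 32198 = 42465
T ≈ 15.60 °C — above 0 °C, consistent with complete melting.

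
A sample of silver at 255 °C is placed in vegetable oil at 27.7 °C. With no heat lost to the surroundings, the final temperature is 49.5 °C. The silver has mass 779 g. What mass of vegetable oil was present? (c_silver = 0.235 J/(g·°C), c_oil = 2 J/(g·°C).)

m ≈ 863 g

|Q_silver| = |Q_oil|:
779·0.235·(255 − 49.5) = m·2·(49.5 − 27.7)
43.6 m = 37620  ⇒  m ≈ 862.8 g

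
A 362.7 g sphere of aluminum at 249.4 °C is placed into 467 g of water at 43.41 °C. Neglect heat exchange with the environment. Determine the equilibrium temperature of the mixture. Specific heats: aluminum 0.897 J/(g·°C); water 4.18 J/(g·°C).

|Q_aluminum| = |Q_water|:
362.7×0.897×(249.4 − T) = 467×4.18×(T − 43.41)
325.34(249.4 − T) = 1952.1(T − 43.41)
2277.4 T = 165879  ⇒  T ≈ 72.84 °C

T_f ≈ 72.8 °C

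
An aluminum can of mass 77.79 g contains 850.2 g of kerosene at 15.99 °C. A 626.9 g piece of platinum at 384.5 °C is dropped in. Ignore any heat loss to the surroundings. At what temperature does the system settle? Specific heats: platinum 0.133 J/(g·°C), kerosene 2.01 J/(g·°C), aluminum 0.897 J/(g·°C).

T_f ≈ 32.5 °C

Setting the total heat transfer to zero:
626.9*0.133*(T − 384.5) + 850.2*2.01*(T − 15.99) + 77.79*0.897*(T − 15.99) = 0
83.38(T − 384.5) + 1708.9(T − 15.99) + 69.78(T − 15.99) = 0
1862.1 T = 60500
T = 60500 / 1862.1 = 32.5 °C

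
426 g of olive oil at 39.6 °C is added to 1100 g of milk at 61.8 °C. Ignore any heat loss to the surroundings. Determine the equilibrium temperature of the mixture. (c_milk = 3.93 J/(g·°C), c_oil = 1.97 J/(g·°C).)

T_f ≈ 58.2 °C

Net heat exchanged in the isolated system is zero:
1100·3.93·(T − 61.8) + 426·1.97·(T − 39.6) = 0
4323(T − 61.8) + 839.22(T − 39.6) = 0
(4323 + 839.22) T = 4323·61.8 + 839.22·39.6
T = 300395 / 5162.2 = 58.2 °C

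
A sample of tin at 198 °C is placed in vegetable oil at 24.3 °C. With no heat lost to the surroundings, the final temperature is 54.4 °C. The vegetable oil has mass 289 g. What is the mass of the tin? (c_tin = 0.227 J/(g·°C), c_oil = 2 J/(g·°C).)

m ≈ 534 g

Taking heat into each body as positive, Σ m c ΔT = 0:
m·0.227·(54.4 − 198) + 289·2·(54.4 − 24.3) = 0
-32.6 m = -17398
m = -17398/-32.6 ≈ 533.7 g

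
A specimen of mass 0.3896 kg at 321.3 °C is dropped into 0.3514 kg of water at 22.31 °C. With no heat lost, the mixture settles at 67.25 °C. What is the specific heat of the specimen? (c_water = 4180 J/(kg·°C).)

Conservation of energy gives ΣQ = 0:
0.3896·c·(67.25 − 321.3) + 0.3514·4180·(67.25 − 22.31) = 0
-98.98 c = -66010
c = -66010/-98.98 ≈ 666.9 J/(kg·°C)

c ≈ 667 J/(kg·°C)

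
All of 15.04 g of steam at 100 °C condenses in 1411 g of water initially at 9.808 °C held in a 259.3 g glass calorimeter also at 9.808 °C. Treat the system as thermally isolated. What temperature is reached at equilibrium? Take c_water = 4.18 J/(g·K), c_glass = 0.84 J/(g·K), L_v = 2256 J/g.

Energy conservation, ΣQ = 0:
condense steam: −15.04·2256 = −33930; condensed water 100 °C→T: 62.87(T − 100); water warms: 1411·4.18·(T − 9.808) = 5898(T − 9.808); cup: 217.81(T − 9.808)
6178.7 T = 33930 + 6286.7 + 59984 = 100201
T ≈ 16.22 °C (< 100 °C, so full condensation is consistent).

T_f ≈ 16.2 °C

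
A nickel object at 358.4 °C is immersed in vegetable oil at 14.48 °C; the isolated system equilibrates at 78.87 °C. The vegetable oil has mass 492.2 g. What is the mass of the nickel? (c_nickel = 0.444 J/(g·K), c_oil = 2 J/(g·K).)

m ≈ 511 g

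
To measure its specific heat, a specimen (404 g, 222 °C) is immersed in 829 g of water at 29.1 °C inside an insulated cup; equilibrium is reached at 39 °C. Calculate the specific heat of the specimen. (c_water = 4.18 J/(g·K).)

Conservation of energy gives ΣQ = 0:
404×c×(39 − 222) + 829×4.18×(39 − 29.1) = 0
-73932 c = -34306
c = -34306/-73932 ≈ 0.464 J/(g·K)

c ≈ 0.464 J/(g·K)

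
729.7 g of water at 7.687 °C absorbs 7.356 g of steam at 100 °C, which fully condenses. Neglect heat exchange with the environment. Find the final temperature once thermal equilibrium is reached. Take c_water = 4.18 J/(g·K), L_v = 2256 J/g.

Taking heat into each body as positive, Σ m c ΔT = 0:
steam→water at 100 °C releases m L_v = 7.356×2256 = 16595
  condensate cools 100→T: 7.356×4.18×(T − 100) = 30.75(T − 100)
  water warms: 729.7×4.18×(T − 7.687) = 3050.1(T − 7.687)
3080.9 T = 16595 + 3074.8 + 23446 = 43116
T ≈ 13.99 °C (< 100 °C, so full condensation is consistent).

T_f ≈ 14.0 °C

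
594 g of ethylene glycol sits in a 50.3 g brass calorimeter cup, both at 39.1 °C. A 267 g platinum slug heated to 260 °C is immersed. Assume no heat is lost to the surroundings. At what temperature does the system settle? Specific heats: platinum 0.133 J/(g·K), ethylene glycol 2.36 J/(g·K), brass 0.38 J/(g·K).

T_f ≈ 44.5 °C

Taking heat into each body as positive, Σ m c ΔT = 0:
267×0.133×(T − 260) + 594×2.36×(T − 39.1) + 50.3×0.38×(T − 39.1) = 0
(35.51 + 1401.8 + 19.11) T = 35.51×260 + 1401.8×39.1 + 19.11×39.1
T = 64792 / 1456.5 = 44.5 °C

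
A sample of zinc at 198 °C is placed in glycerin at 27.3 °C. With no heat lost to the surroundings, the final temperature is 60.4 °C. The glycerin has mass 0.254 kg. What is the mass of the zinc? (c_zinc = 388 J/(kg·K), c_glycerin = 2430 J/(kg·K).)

m ≈ 0.383 kg

|Q_zinc| = |Q_glycerin|:
m·388·(198 − 60.4) = 0.254·2430·(60.4 − 27.3)
53389 m = 20430  ⇒  m ≈ 0.3827 kg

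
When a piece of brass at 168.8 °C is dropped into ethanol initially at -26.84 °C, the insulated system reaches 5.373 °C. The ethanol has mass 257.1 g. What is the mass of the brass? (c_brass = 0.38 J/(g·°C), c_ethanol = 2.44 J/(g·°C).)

m ≈ 325 g

Heat lost by the brass = heat gained by the ethanol:
m·0.38·(168.8 − 5.373) = 257.1·2.44·(5.373 − (-26.84))
62.1 m = 20208  ⇒  m ≈ 325.4 g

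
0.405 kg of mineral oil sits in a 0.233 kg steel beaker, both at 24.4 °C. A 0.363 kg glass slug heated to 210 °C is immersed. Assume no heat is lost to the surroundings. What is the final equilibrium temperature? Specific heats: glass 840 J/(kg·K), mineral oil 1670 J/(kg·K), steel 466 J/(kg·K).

T_f ≈ 76.3 °C

Heat gained plus heat lost sum to zero:
0.363×840×(T − 210) + 0.405×1670×(T − 24.4) + 0.233×466×(T − 24.4) = 0
304.92(T − 210) + 676.35(T − 24.4) + 108.58(T − 24.4) = 0
(304.92 + 676.35 + 108.58) T = 304.92×210 + 676.35×24.4 + 108.58×24.4
T ≈ 76.33 °C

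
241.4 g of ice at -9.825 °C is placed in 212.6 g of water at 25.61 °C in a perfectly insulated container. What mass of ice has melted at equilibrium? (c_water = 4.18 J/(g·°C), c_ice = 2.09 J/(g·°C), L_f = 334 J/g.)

Water can give up m c ΔT = 212.6×4.18×25.61 = 22759 J before reaching 0 °C.
Of that, 241.4×2.09×9.825 = 4957 J goes to bring the ice to 0 °C, leaving 17802 J.
Fully melting the ice requires m_ice L_f = 241.4×334 = 80628 J.
That's not enough to melt it all — equilibrium is at 0 °C with ice remaining.
Mass melted = 17802/334 ≈ 53.3 g.

m_melted ≈ 53.3 g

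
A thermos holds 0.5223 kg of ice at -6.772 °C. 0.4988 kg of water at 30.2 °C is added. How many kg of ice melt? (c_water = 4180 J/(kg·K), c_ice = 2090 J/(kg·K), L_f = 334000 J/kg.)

Cooling the water to 0 °C releases 0.4988×4180×30.2 = 62967 J.
Of that, 0.5223×2090×6.772 = 7392.4 J goes to bring the ice to 0 °C, leaving 55574 J.
To melt every bit of ice: 0.5223×334000 = 174448 J.
That's not enough to melt it all — equilibrium is at 0 °C with ice remaining.
m_melted×334000 = 55574  ⇒  m_melted ≈ 0.1664 kg.

m_melted ≈ 0.166 kg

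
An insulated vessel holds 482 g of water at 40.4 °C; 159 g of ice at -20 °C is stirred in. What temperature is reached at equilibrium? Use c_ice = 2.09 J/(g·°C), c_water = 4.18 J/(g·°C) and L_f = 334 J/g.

T_f ≈ 8.1 °C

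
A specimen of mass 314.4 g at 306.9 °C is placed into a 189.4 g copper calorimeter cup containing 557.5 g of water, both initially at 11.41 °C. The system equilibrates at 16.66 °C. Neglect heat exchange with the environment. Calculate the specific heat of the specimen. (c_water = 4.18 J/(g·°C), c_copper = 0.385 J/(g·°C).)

c ≈ 0.138 J/(g·°C)

Taking heat into each body as positive, Σ m c ΔT = 0:
314.4·c·(16.66 − 306.9) + 557.5·4.18·(16.66 − 11.41) + 189.4·0.385·(16.66 − 11.41) = 0
-91251 c = -12617
c = -12617/-91251 ≈ 0.1383 J/(g·°C)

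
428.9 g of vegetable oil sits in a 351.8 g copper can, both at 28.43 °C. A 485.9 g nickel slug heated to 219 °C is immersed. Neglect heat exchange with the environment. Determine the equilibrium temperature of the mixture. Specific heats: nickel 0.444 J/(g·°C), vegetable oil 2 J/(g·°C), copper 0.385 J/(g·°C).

T_f ≈ 62.4 °C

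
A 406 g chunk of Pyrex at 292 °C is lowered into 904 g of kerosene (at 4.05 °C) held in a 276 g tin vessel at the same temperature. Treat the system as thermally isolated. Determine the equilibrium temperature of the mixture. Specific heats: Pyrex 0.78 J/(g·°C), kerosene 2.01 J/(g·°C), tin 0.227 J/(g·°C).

T_f ≈ 45.6 °C

Setting the total heat transfer to zero:
406*0.78*(T − 292) + 904*2.01*(T − 4.05) + 276*0.227*(T − 4.05) = 0
2196.4 T = 100083
T = 100083/2196.4 ≈ 45.57 °C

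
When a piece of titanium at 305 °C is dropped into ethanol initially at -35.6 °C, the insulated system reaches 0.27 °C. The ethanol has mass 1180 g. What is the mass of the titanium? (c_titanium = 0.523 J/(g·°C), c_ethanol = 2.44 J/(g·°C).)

Let T be the final temperature. ΣQ_i = 0:
m×0.523×(0.27 − 305) + 1180×2.44×(0.27 − (-35.6)) = 0
-159.37 m = -103277
m = -103277/-159.37 ≈ 648 g

m ≈ 648 g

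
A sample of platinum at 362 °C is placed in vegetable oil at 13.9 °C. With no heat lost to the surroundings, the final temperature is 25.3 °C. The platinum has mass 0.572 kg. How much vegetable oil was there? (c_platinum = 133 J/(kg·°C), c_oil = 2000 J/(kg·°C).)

Heat gained plus heat lost sum to zero:
0.572×133×(25.3 − 362) + m×2000×(25.3 − 13.9) = 0
22800 m = 25615
m = 25615/22800 ≈ 1.123 kg

m ≈ 1.12 kg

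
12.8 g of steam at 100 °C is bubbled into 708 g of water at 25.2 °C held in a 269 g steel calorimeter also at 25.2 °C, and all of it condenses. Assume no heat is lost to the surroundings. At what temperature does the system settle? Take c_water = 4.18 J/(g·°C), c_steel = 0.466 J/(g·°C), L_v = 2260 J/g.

T_f ≈ 35.7 °C

Heat gained plus heat lost sum to zero:
latent heat released on condensation: 12.8×2260 = 28928; condensed water 100 °C→T: 53.5(T − 100); water warms: 708×4.18×(T − 25.2) = 2959.4(T − 25.2); steel cup: 269×0.466×(T − 25.2) = 125.35(T − 25.2)
3138.3 T = 28928 + 5350.4 + 77737 = 112015
T ≈ 35.69 °C (< 100 °C, so full condensation is consistent).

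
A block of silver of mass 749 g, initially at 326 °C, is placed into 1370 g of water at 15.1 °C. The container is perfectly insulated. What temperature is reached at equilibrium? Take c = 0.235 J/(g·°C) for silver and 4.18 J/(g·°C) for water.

Heat gained plus heat lost sum to zero:
749×0.235×(T − 326) + 1370×4.18×(T − 15.1) = 0
5902.6 T = 143853
T = 143853 / 5902.6 = 24.4 °C

T_f ≈ 24.4 °C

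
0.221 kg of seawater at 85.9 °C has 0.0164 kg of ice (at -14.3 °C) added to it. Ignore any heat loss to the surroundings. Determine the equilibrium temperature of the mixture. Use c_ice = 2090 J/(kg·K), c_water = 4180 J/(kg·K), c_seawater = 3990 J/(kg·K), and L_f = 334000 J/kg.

T_f ≈ 73.4 °C

Energy balance with sensible and latent terms:
ice -14.3→0 °C: 0.0164×2090×14.3 = 490.15
  melt ice: 0.0164×334000 = 5477.6
  warm the meltwater: 68.55 T
  seawater cools: 0.221×3990×(T − 85.9) = 881.79(T − 85.9)
950.34 T = 75746 − 5967.7 = 69778
T ≈ 73.42 °C. Since T > 0 °C, the all-ice-melts assumption holds.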